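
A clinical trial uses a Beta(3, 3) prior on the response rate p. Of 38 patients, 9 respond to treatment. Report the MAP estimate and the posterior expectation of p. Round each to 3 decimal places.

MAP = 0.262, posterior mean = 0.273

Posterior: Beta(3+9, 3+29) = Beta(12, 32).
Mode = (12−1)/(12+32−2) = 11/42 = 0.262.
Mean = 12/(12+32) = 12/44 = 0.273.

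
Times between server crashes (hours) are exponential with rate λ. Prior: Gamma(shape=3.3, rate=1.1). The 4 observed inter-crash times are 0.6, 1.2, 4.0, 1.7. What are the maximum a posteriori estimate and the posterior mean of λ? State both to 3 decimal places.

Σ times = 7.5. Posterior: Gamma(shape = 3.3+4 = 7.3, rate = 1.1+7.5 = 8.6).
Mode = (α−1)/β = 6.3/8.6 = 0.733.
Mean = α/β = 7.3/8.6 = 0.849.
The posterior is right-skewed, so the mean exceeds the mode.

MAP = 0.733, posterior mean = 0.849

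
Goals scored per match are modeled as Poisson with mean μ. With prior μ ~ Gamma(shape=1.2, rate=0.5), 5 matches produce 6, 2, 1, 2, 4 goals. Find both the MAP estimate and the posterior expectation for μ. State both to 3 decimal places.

Σ counts = 15. Posterior: Gamma(shape = 1.2+15 = 16.2, rate = 0.5+5 = 5.5).
Mode = (α−1)/β = 15.2/5.5 = 2.764.
Mean = α/β = 16.2/5.5 = 2.945.

MAP estimate = 2.764, posterior expectation = 2.945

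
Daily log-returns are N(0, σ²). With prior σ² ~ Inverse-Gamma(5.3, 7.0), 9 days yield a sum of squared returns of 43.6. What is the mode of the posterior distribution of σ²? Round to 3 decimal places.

Posterior: Inverse-Gamma(shape = 5.3+9/2 = 9.8, scale = 7.0+43.6/2 = 28.8).
Mode = β/(α+1) = 28.8/10.8 = 2.667.
Mean = β/(α−1) = 28.8/8.8 = 3.273.
This is the posterior mode — the MAP estimate.

2.667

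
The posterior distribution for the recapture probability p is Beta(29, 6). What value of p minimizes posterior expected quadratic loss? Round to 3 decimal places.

0.829

Mode = (29−1)/(29+6−2) = 28/33 = 0.848.
Mean = 29/(29+6) = 29/35 = 0.829.
Quadratic loss ⇒ the optimal estimator is the posterior mean.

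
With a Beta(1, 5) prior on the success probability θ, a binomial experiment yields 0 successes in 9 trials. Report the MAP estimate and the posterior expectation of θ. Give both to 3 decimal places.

MAP = 0.000; posterior mean = 0.067

Posterior: Beta(1+0, 5+9) = Beta(1, 14).
Since α = 1 ≤ 1 and β > 1, the Beta density is monotone decreasing on [0,1]; the mode is at 0.
Mean = 1/(1+14) = 0.067.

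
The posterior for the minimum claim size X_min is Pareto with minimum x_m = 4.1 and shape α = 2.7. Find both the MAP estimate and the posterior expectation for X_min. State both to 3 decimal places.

The Pareto density is strictly decreasing on [x_m, ∞), so the mode is x_m = 4.100.
Mean = α·x_m/(α−1) = 2.7·4.1/1.7 = 6.512.

MAP: 4.100. Posterior mean: 6.512.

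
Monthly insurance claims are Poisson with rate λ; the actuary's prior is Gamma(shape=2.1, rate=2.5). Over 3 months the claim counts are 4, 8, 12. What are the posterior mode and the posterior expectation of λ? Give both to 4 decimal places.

Σ counts = 24. Posterior: Gamma(shape = 2.1+24 = 26.1, rate = 2.5+3 = 5.5).
Mode = (α−1)/β = 25.1/5.5 = 4.5636.
Mean = α/β = 26.1/5.5 = 4.7455.

MAP: 4.5636. Posterior mean: 4.7455.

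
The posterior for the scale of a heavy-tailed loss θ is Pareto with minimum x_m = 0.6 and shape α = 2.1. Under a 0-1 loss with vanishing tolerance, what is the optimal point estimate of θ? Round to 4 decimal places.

0.6000

The Pareto density is strictly decreasing on [x_m, ∞), so the mode is x_m = 0.6000.
Mean = α·x_m/(α−1) = 2.1·0.6/1.1 = 1.1455.
This is the posterior mode — the MAP estimate.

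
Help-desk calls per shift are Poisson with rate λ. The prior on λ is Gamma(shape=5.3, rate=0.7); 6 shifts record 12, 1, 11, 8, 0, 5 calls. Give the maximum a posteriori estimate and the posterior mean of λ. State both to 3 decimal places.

Σ counts = 37. Posterior: Gamma(shape = 5.3+37 = 42.3, rate = 0.7+6 = 6.7).
Mode = (α−1)/β = 41.3/6.7 = 6.164.
Mean = α/β = 42.3/6.7 = 6.313.
The mean is pulled above the mode by the posterior's right skew.

MAP = 6.164, posterior mean = 6.313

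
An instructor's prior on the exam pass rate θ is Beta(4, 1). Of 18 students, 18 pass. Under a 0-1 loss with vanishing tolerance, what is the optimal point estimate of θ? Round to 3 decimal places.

1.000

Posterior: Beta(4+18, 1+0) = Beta(22, 1).
Since β = 1 ≤ 1 and α > 1, the Beta density is monotone increasing on [0,1]; the mode is at 1.
Mean = 22/(22+1) = 0.957.
This is the posterior mode — the MAP estimate.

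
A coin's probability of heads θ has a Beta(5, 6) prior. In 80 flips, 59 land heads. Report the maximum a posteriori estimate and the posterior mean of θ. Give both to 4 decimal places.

maximum a posteriori estimate = 0.7079, posterior mean = 0.7033

Posterior: Beta(5+59, 6+21) = Beta(64, 27).
Mode = (64−1)/(64+27−2) = 63/89 = 0.7079.
Mean = 64/(64+27) = 64/91 = 0.7033.
The mean is pulled below the mode by the posterior's left skew.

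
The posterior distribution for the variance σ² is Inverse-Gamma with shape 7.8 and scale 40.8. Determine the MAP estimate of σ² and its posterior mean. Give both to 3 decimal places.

Mode = β/(α+1) = 40.8/8.8 = 4.636.
Mean = β/(α−1) = 40.8/6.8 = 6.000.
Right-skewed posterior ⇒ mode < mean.

MAP estimate = 4.636, posterior mean = 6.000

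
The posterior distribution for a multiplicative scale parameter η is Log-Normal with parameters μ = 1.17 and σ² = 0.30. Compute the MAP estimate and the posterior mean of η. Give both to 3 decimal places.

η_MAP = 2.387, E[η|data] = 3.743

Mode = exp(μ − σ²) = exp(0.87) = 2.387.
Mean = exp(μ + σ²/2) = exp(1.320) = 3.743.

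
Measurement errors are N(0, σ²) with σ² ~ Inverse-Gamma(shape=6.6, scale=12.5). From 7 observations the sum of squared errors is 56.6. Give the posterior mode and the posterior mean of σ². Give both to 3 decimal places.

MAP: 3.676. Posterior mean: 4.484.

Posterior: Inverse-Gamma(shape = 6.6+7/2 = 10.1, scale = 12.5+56.6/2 = 40.8).
Mode = β/(α+1) = 40.8/11.1 = 3.676.
Mean = β/(α−1) = 40.8/9.1 = 4.484.
The mean is pulled above the mode by the posterior's right skew.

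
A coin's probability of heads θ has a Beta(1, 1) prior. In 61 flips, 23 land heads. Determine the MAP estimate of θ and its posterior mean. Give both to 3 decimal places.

Posterior: Beta(1+23, 1+38) = Beta(24, 39).
Mode = (24−1)/(24+39−2) = 23/61 = 0.377.
Mean = 24/(24+39) = 24/63 = 0.381.

MAP = 0.377; posterior mean = 0.381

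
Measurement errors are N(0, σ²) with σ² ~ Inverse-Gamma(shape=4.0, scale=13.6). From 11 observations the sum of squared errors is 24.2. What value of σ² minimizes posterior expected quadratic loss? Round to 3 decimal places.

Posterior: Inverse-Gamma(shape = 4.0+11/2 = 9.5, scale = 13.6+24.2/2 = 25.7).
Mode = β/(α+1) = 25.7/10.5 = 2.448.
Mean = β/(α−1) = 25.7/8.5 = 3.024.
Quadratic loss ⇒ the optimal estimator is the posterior mean.

3.024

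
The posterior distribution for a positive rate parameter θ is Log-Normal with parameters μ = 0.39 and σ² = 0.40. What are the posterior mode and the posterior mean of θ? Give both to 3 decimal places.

posterior mode = 0.990, posterior mean = 1.804

Mode = exp(μ − σ²) = exp(-0.01) = 0.990.
Mean = exp(μ + σ²/2) = exp(0.590) = 1.804.
The posterior is right-skewed, so the mean exceeds the mode.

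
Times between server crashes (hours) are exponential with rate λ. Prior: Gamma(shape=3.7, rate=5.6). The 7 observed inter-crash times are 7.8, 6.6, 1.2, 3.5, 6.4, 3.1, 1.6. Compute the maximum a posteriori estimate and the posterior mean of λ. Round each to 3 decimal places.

Σ times = 30.2. Posterior: Gamma(shape = 3.7+7 = 10.7, rate = 5.6+30.2 = 35.8).
Mode = (α−1)/β = 9.7/35.8 = 0.271.
Mean = α/β = 10.7/35.8 = 0.299.

λ_MAP = 0.271, E[λ|data] = 0.299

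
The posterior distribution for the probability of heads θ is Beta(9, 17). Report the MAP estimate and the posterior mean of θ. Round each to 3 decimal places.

MAP: 0.333. Posterior mean: 0.346.

Mode = (9−1)/(9+17−2) = 8/24 = 0.333.
Mean = 9/(9+17) = 9/26 = 0.346.
The posterior is right-skewed, so the mean exceeds the mode.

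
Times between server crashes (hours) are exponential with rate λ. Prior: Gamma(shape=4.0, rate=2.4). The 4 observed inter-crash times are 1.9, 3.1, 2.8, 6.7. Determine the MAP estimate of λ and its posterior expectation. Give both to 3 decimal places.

MAP: 0.414. Posterior mean: 0.473.

Σ times = 14.5. Posterior: Gamma(shape = 4.0+4 = 8.0, rate = 2.4+14.5 = 16.9).
Mode = (α−1)/β = 7.0/16.9 = 0.414.
Mean = α/β = 8.0/16.9 = 0.473.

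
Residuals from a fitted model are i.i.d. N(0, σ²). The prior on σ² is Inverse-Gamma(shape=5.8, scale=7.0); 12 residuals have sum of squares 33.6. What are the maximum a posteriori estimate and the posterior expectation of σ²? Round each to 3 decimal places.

MAP = 1.859; posterior mean = 2.204

Posterior: Inverse-Gamma(shape = 5.8+12/2 = 11.8, scale = 7.0+33.6/2 = 23.8).
Mode = β/(α+1) = 23.8/12.8 = 1.859.
Mean = β/(α−1) = 23.8/10.8 = 2.204.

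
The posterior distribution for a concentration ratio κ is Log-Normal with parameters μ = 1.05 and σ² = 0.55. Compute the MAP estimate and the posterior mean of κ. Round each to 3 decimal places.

MAP: 1.649. Posterior mean: 3.762.

Mode = exp(μ − σ²) = exp(0.50) = 1.649.
Mean = exp(μ + σ²/2) = exp(1.325) = 3.762.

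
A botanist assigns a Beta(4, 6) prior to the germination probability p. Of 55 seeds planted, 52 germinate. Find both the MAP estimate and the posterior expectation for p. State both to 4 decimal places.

p_MAP = 0.8730, E[p|data] = 0.8615

Posterior: Beta(4+52, 6+3) = Beta(56, 9).
Mode = (56−1)/(56+9−2) = 55/63 = 0.8730.
Mean = 56/(56+9) = 56/65 = 0.8615.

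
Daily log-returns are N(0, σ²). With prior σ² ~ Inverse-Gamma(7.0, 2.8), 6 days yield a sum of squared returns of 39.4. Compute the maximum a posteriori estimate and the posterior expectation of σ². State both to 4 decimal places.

MAP = 2.0455, posterior mean = 2.5000

Posterior: Inverse-Gamma(shape = 7.0+6/2 = 10.0, scale = 2.8+39.4/2 = 22.5).
Mode = β/(α+1) = 22.5/11.0 = 2.0455.
Mean = β/(α−1) = 22.5/9.0 = 2.5000.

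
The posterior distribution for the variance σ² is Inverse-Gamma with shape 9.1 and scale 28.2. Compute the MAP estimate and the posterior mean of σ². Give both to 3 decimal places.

MAP = 2.792, posterior mean = 3.481

Mode = β/(α+1) = 28.2/10.1 = 2.792.
Mean = β/(α−1) = 28.2/8.1 = 3.481.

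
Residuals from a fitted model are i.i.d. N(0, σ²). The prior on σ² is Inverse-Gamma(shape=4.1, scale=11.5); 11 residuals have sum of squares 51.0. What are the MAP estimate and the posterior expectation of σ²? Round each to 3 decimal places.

MAP = 3.491; posterior mean = 4.302

Posterior: Inverse-Gamma(shape = 4.1+11/2 = 9.6, scale = 11.5+51.0/2 = 37.0).
Mode = β/(α+1) = 37.0/10.6 = 3.491.
Mean = β/(α−1) = 37.0/8.6 = 4.302.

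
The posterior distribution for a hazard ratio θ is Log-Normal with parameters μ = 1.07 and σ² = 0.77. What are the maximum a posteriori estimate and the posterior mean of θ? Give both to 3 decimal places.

Mode = exp(μ − σ²) = exp(0.30) = 1.350.
Mean = exp(μ + σ²/2) = exp(1.455) = 4.284.

maximum a posteriori estimate = 1.350, posterior mean = 4.284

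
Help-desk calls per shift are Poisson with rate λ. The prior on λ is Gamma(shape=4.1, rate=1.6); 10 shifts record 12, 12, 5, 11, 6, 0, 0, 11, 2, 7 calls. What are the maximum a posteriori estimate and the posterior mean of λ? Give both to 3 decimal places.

λ_MAP = 5.957, E[λ|data] = 6.043

Σ counts = 66. Posterior: Gamma(shape = 4.1+66 = 70.1, rate = 1.6+10 = 11.6).
Mode = (α−1)/β = 69.1/11.6 = 5.957.
Mean = α/β = 70.1/11.6 = 6.043.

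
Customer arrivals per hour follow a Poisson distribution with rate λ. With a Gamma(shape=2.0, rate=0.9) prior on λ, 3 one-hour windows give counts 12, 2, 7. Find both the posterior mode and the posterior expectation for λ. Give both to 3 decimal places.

Σ counts = 21. Posterior: Gamma(shape = 2.0+21 = 23.0, rate = 0.9+3 = 3.9).
Mode = (α−1)/β = 22.0/3.9 = 5.641.
Mean = α/β = 23.0/3.9 = 5.897.

posterior mode = 5.641, posterior expectation = 5.897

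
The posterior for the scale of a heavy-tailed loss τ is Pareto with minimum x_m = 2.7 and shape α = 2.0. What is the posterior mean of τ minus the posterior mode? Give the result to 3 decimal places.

2.700

The Pareto density is strictly decreasing on [x_m, ∞), so the mode is x_m = 2.700.
Mean = α·x_m/(α−1) = 2.0·2.7/1.0 = 5.400.
Difference = 5.400 − 2.700 = 2.700.
The posterior is right-skewed, so the mean exceeds the mode.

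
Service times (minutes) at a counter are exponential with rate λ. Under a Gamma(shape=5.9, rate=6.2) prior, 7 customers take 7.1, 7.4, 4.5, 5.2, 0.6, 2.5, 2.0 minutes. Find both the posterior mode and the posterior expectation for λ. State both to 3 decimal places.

Σ times = 29.3. Posterior: Gamma(shape = 5.9+7 = 12.9, rate = 6.2+29.3 = 35.5).
Mode = (α−1)/β = 11.9/35.5 = 0.335.
Mean = α/β = 12.9/35.5 = 0.363.

λ_MAP = 0.335, E[λ|data] = 0.363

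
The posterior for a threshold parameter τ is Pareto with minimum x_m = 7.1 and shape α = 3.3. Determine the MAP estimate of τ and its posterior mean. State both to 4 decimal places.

MAP = 7.1000; posterior mean = 10.1870

The Pareto density is strictly decreasing on [x_m, ∞), so the mode is x_m = 7.1000.
Mean = α·x_m/(α−1) = 3.3·7.1/2.3 = 10.1870.
The mean is pulled above the mode by the posterior's right skew.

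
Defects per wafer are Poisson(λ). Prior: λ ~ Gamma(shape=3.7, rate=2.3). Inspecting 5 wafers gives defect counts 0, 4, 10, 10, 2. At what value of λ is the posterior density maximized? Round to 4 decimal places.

3.9315

Σ counts = 26. Posterior: Gamma(shape = 3.7+26 = 29.7, rate = 2.3+5 = 7.3).
Mode = (α−1)/β = 28.7/7.3 = 3.9315.
Mean = α/β = 29.7/7.3 = 4.0685.
This is the posterior mode — the MAP estimate.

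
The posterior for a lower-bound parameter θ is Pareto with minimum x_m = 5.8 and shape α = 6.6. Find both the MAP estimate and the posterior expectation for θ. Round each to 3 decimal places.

MAP: 5.800. Posterior mean: 6.836.

The Pareto density is strictly decreasing on [x_m, ∞), so the mode is x_m = 5.800.
Mean = α·x_m/(α−1) = 6.6·5.8/5.6 = 6.836.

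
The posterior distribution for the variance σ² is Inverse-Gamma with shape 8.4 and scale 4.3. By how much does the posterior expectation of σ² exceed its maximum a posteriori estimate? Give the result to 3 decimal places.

Mode = β/(α+1) = 4.3/9.4 = 0.457.
Mean = β/(α−1) = 4.3/7.4 = 0.581.
Difference = 0.581 − 0.457 = 0.124.
Right-skewed posterior ⇒ mode < mean.

0.124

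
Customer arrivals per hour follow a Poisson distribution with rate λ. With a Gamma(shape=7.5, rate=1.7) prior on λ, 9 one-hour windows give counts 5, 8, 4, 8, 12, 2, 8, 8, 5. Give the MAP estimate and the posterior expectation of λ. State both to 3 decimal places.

Σ counts = 60. Posterior: Gamma(shape = 7.5+60 = 67.5, rate = 1.7+9 = 10.7).
Mode = (α−1)/β = 66.5/10.7 = 6.215.
Mean = α/β = 67.5/10.7 = 6.308.

MAP = 6.215; posterior mean = 6.308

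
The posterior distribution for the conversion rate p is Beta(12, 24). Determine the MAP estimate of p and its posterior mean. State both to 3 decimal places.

MAP: 0.324. Posterior mean: 0.333.

Mode = (12−1)/(12+24−2) = 11/34 = 0.324.
Mean = 12/(12+24) = 12/36 = 0.333.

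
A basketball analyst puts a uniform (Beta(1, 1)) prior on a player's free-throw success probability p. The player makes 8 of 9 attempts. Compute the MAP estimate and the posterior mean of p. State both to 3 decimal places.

MAP estimate = 0.889, posterior mean = 0.818

Posterior: Beta(1+8, 1+1) = Beta(9, 2).
Mode = (9−1)/(9+2−2) = 8/9 = 0.889.
Mean = 9/(9+2) = 9/11 = 0.818.
Mode > mean: the posterior has a left tail.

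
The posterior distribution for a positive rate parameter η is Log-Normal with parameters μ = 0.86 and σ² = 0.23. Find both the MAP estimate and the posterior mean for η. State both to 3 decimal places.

Mode = exp(μ − σ²) = exp(0.63) = 1.878.
Mean = exp(μ + σ²/2) = exp(0.975) = 2.651.
The mean is pulled above the mode by the posterior's right skew.

MAP = 1.878, posterior mean = 2.651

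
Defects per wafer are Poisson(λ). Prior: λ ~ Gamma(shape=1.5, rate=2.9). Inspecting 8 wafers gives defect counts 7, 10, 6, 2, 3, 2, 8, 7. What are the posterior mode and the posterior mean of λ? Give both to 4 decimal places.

MAP: 4.1743. Posterior mean: 4.2661.

Σ counts = 45. Posterior: Gamma(shape = 1.5+45 = 46.5, rate = 2.9+8 = 10.9).
Mode = (α−1)/β = 45.5/10.9 = 4.1743.
Mean = α/β = 46.5/10.9 = 4.2661.
The posterior is right-skewed, so the mean exceeds the mode.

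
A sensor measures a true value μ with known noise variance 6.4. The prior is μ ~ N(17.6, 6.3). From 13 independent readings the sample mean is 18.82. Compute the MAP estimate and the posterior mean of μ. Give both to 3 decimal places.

μ_MAP = 18.732, E[μ|data] = 18.732

Posterior for μ is Normal. Precision-weighted mean: (1/6.3·17.6 + 13/6.4·18.82) / (1/6.3 + 13/6.4) = 18.732.
A Normal posterior is symmetric, so mode = mean.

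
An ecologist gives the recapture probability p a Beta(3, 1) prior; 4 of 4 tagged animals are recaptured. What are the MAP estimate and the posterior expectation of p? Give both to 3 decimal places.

Posterior: Beta(3+4, 1+0) = Beta(7, 1).
Since β = 1 ≤ 1 and α > 1, the Beta density is monotone increasing on [0,1]; the mode is at 1.
Mean = 7/(7+1) = 0.875.
The mean is pulled below the mode by the posterior's left skew.

MAP = 1.000; posterior mean = 0.875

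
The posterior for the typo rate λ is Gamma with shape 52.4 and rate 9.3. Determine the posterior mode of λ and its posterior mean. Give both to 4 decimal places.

Mode = (α−1)/β = 51.4/9.3 = 5.5269.
Mean = α/β = 52.4/9.3 = 5.6344.

λ_MAP = 5.5269, E[λ|data] = 5.6344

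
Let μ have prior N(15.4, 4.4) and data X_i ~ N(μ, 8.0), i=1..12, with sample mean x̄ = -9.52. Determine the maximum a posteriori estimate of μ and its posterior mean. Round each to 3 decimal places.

Posterior for μ is Normal. Precision-weighted mean: (1/4.4·15.4 + 12/8.0·-9.52) / (1/4.4 + 12/8.0) = -6.241.
A Normal posterior is symmetric, so mode = mean.

maximum a posteriori estimate = -6.241, posterior mean = -6.241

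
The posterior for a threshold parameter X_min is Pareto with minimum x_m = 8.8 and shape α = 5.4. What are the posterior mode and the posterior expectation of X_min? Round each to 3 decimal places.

The Pareto density is strictly decreasing on [x_m, ∞), so the mode is x_m = 8.800.
Mean = α·x_m/(α−1) = 5.4·8.8/4.4 = 10.800.

X_min_MAP = 8.800, E[X_min|data] = 10.800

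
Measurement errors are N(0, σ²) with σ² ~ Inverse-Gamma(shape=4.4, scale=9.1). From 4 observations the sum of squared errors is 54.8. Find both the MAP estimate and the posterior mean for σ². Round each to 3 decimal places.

MAP = 4.932; posterior mean = 6.759

Posterior: Inverse-Gamma(shape = 4.4+4/2 = 6.4, scale = 9.1+54.8/2 = 36.5).
Mode = β/(α+1) = 36.5/7.4 = 4.932.
Mean = β/(α−1) = 36.5/5.4 = 6.759.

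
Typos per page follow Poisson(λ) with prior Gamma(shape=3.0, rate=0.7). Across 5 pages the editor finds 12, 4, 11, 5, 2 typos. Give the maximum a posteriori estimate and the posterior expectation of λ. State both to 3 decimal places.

Σ counts = 34. Posterior: Gamma(shape = 3.0+34 = 37.0, rate = 0.7+5 = 5.7).
Mode = (α−1)/β = 36.0/5.7 = 6.316.
Mean = α/β = 37.0/5.7 = 6.491.

MAP = 6.316, posterior mean = 6.491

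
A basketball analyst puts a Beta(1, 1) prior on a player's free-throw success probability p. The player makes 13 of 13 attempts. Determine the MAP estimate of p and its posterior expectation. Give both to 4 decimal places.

Posterior: Beta(1+13, 1+0) = Beta(14, 1).
Since β = 1 ≤ 1 and α > 1, the Beta density is monotone increasing on [0,1]; the mode is at 1.
Mean = 14/(14+1) = 0.9333.
Mode > mean: the posterior has a left tail.

MAP = 1.0000, posterior mean = 0.9333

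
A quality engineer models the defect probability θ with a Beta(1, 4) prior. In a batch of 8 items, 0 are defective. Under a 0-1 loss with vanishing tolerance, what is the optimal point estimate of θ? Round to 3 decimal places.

0.000

Posterior: Beta(1+0, 4+8) = Beta(1, 12).
Since α = 1 ≤ 1 and β > 1, the Beta density is monotone decreasing on [0,1]; the mode is at 0.
Mean = 1/(1+12) = 0.077.
This is the posterior mode — the MAP estimate.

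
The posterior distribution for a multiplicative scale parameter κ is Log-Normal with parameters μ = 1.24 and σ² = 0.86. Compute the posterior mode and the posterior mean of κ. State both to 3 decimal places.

MAP: 1.462. Posterior mean: 5.312.

Mode = exp(μ − σ²) = exp(0.38) = 1.462.
Mean = exp(μ + σ²/2) = exp(1.670) = 5.312.
Mean > mode: the posterior has a right tail.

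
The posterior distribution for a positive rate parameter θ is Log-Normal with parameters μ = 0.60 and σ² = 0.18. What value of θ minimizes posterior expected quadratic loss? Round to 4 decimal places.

Mode = exp(μ − σ²) = exp(0.42) = 1.5220.
Mean = exp(μ + σ²/2) = exp(0.690) = 1.9937.
Quadratic loss ⇒ the optimal estimator is the posterior mean.

1.9937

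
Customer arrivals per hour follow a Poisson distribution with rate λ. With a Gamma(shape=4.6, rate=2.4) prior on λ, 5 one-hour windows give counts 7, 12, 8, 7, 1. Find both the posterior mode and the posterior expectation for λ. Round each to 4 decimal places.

MAP: 5.2162. Posterior mean: 5.3514.

Σ counts = 35. Posterior: Gamma(shape = 4.6+35 = 39.6, rate = 2.4+5 = 7.4).
Mode = (α−1)/β = 38.6/7.4 = 5.2162.
Mean = α/β = 39.6/7.4 = 5.3514.
The mean is pulled above the mode by the posterior's right skew.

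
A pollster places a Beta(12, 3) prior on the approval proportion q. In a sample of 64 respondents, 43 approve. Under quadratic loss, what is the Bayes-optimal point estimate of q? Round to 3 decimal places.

0.696

Posterior: Beta(12+43, 3+21) = Beta(55, 24).
Mode = (55−1)/(55+24−2) = 54/77 = 0.701.
Mean = 55/(55+24) = 55/79 = 0.696.
Quadratic loss ⇒ the optimal estimator is the posterior mean.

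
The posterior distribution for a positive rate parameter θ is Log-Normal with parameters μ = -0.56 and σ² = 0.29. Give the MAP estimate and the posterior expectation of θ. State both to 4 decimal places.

θ_MAP = 0.4274, E[θ|data] = 0.6603

Mode = exp(μ − σ²) = exp(-0.85) = 0.4274.
Mean = exp(μ + σ²/2) = exp(-0.415) = 0.6603.
Right-skewed posterior ⇒ mode < mean.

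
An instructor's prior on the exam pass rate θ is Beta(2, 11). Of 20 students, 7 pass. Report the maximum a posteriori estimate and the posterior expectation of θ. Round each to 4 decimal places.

Posterior: Beta(2+7, 11+13) = Beta(9, 24).
Mode = (9−1)/(9+24−2) = 8/31 = 0.2581.
Mean = 9/(9+24) = 9/33 = 0.2727.

MAP: 0.2581. Posterior mean: 0.2727.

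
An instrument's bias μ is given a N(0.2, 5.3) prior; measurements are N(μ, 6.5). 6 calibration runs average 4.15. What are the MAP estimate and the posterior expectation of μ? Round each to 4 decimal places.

MAP estimate = 3.4796, posterior expectation = 3.4796

Posterior for μ is Normal. Precision-weighted mean: (1/5.3·0.2 + 6/6.5·4.15) / (1/5.3 + 6/6.5) = 3.4796.
A Normal posterior is symmetric, so mode = mean.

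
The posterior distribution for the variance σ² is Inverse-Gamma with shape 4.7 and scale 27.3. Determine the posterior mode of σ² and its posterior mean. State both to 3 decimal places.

σ²_MAP = 4.789, E[σ²|data] = 7.378

Mode = β/(α+1) = 27.3/5.7 = 4.789.
Mean = β/(α−1) = 27.3/3.7 = 7.378.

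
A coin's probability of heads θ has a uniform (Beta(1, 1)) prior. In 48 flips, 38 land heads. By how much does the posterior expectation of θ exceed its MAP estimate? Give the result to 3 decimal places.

Posterior: Beta(1+38, 1+10) = Beta(39, 11).
Mode = (39−1)/(39+11−2) = 38/48 = 0.792.
With a flat prior the MAP equals the MLE, 38/48.
Mean = 39/(39+11) = 39/50 = 0.780.
Difference = 0.780 − 0.792 = -0.012.
The posterior is left-skewed, so the mode exceeds the mean.

-0.012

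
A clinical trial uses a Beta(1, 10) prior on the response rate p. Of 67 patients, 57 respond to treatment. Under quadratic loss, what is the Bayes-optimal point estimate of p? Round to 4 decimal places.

Posterior: Beta(1+57, 10+10) = Beta(58, 20).
Mode = (58−1)/(58+20−2) = 57/76 = 0.7500.
Mean = 58/(58+20) = 58/78 = 0.7436.
Quadratic loss ⇒ the optimal estimator is the posterior mean.

0.7436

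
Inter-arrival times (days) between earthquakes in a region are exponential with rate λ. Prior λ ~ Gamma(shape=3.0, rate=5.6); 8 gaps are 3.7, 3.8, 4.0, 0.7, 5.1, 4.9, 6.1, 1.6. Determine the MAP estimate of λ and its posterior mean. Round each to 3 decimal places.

MAP estimate = 0.282, posterior mean = 0.310

Σ times = 29.9. Posterior: Gamma(shape = 3.0+8 = 11.0, rate = 5.6+29.9 = 35.5).
Mode = (α−1)/β = 10.0/35.5 = 0.282.
Mean = α/β = 11.0/35.5 = 0.310.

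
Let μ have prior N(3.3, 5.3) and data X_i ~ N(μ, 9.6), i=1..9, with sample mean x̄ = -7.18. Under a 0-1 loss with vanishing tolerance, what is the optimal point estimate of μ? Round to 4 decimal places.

Posterior for μ is Normal. Precision-weighted mean: (1/5.3·3.3 + 9/9.6·-7.18) / (1/5.3 + 9/9.6) = -5.4242.
A Normal posterior is symmetric, so mode = mean.
This is the posterior mode — the MAP estimate.

-5.4242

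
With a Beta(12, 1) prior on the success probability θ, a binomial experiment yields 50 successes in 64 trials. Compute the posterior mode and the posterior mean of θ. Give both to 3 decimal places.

MAP = 0.813, posterior mean = 0.805

Posterior: Beta(12+50, 1+14) = Beta(62, 15).
Mode = (62−1)/(62+15−2) = 61/75 = 0.813.
Mean = 62/(62+15) = 62/77 = 0.805.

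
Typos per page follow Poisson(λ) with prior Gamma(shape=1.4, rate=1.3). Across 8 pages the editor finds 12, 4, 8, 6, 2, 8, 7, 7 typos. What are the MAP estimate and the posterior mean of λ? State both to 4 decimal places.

MAP: 5.8495. Posterior mean: 5.9570.

Σ counts = 54. Posterior: Gamma(shape = 1.4+54 = 55.4, rate = 1.3+8 = 9.3).
Mode = (α−1)/β = 54.4/9.3 = 5.8495.
Mean = α/β = 55.4/9.3 = 5.9570.
Mean > mode: the posterior has a right tail.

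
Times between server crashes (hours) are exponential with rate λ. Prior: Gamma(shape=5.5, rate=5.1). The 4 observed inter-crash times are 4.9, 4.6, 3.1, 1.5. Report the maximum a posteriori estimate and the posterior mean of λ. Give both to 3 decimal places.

Σ times = 14.1. Posterior: Gamma(shape = 5.5+4 = 9.5, rate = 5.1+14.1 = 19.2).
Mode = (α−1)/β = 8.5/19.2 = 0.443.
Mean = α/β = 9.5/19.2 = 0.495.

λ_MAP = 0.443, E[λ|data] = 0.495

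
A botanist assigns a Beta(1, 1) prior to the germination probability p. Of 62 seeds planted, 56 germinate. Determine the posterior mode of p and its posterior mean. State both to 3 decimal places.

Posterior: Beta(1+56, 1+6) = Beta(57, 7).
Mode = (57−1)/(57+7−2) = 56/62 = 0.903.
Mean = 57/(57+7) = 57/64 = 0.891.

posterior mode = 0.903, posterior mean = 0.891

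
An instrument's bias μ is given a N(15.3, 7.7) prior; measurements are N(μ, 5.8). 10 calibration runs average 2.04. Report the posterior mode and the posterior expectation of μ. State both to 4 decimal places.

μ_MAP = 2.9688, E[μ|data] = 2.9688

Posterior for μ is Normal. Precision-weighted mean: (1/7.7·15.3 + 10/5.8·2.04) / (1/7.7 + 10/5.8) = 2.9688.
A Normal posterior is symmetric, so mode = mean.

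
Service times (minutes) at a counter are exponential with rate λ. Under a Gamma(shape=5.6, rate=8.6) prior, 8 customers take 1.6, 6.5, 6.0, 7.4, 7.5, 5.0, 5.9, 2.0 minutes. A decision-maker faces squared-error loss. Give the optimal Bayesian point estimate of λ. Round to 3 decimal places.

0.269

Σ times = 41.9. Posterior: Gamma(shape = 5.6+8 = 13.6, rate = 8.6+41.9 = 50.5).
Mode = (α−1)/β = 12.6/50.5 = 0.250.
Mean = α/β = 13.6/50.5 = 0.269.
Squared-error loss ⇒ the optimal estimator is the posterior mean.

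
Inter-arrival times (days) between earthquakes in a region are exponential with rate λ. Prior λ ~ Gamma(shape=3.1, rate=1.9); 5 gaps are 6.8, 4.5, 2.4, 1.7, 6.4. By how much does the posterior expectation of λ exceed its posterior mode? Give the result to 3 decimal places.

Σ times = 21.8. Posterior: Gamma(shape = 3.1+5 = 8.1, rate = 1.9+21.8 = 23.7).
Mode = (α−1)/β = 7.1/23.7 = 0.300.
Mean = α/β = 8.1/23.7 = 0.342.
Difference = 0.342 − 0.300 = 0.042.
Mean > mode: the posterior has a right tail.

0.042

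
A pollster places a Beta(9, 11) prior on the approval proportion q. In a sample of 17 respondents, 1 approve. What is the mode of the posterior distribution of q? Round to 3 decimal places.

Posterior: Beta(9+1, 11+16) = Beta(10, 27).
Mode = (10−1)/(10+27−2) = 9/35 = 0.257.
Mean = 10/(10+27) = 10/37 = 0.270.
This is the posterior mode — the MAP estimate.

0.257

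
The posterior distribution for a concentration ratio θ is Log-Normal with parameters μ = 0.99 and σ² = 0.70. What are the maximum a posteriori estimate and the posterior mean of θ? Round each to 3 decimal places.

MAP = 1.336, posterior mean = 3.819

Mode = exp(μ − σ²) = exp(0.29) = 1.336.
Mean = exp(μ + σ²/2) = exp(1.340) = 3.819.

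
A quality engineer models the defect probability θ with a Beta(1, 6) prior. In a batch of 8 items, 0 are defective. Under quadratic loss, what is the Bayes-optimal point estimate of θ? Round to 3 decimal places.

Posterior: Beta(1+0, 6+8) = Beta(1, 14).
Since α = 1 ≤ 1 and β > 1, the Beta density is monotone decreasing on [0,1]; the mode is at 0.
Mean = 1/(1+14) = 0.067.
Quadratic loss ⇒ the optimal estimator is the posterior mean.

0.067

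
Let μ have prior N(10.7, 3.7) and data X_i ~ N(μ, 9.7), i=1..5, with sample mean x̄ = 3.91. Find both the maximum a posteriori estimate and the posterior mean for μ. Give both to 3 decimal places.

Posterior for μ is Normal. Precision-weighted mean: (1/3.7·10.7 + 5/9.7·3.91) / (1/3.7 + 5/9.7) = 6.246.
A Normal posterior is symmetric, so mode = mean.

MAP: 6.246. Posterior mean: 6.246.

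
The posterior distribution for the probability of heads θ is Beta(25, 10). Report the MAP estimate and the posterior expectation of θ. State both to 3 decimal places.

MAP = 0.727, posterior mean = 0.714

Mode = (25−1)/(25+10−2) = 24/33 = 0.727.
Mean = 25/(25+10) = 25/35 = 0.714.
Mode > mean: the posterior has a left tail.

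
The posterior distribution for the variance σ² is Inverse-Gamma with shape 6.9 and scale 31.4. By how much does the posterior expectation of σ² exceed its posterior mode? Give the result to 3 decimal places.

1.347

Mode = β/(α+1) = 31.4/7.9 = 3.975.
Mean = β/(α−1) = 31.4/5.9 = 5.322.
Difference = 5.322 − 3.975 = 1.347.
The posterior is right-skewed, so the mean exceeds the mode.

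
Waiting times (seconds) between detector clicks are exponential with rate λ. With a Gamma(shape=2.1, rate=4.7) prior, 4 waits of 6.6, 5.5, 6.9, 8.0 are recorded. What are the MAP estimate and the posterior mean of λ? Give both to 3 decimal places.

MAP = 0.161, posterior mean = 0.192

Σ times = 27.0. Posterior: Gamma(shape = 2.1+4 = 6.1, rate = 4.7+27.0 = 31.7).
Mode = (α−1)/β = 5.1/31.7 = 0.161.
Mean = α/β = 6.1/31.7 = 0.192.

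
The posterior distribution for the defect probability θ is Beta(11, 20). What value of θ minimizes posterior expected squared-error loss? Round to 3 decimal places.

Mode = (11−1)/(11+20−2) = 10/29 = 0.345.
Mean = 11/(11+20) = 11/31 = 0.355.
Squared-error loss ⇒ the optimal estimator is the posterior mean.

0.355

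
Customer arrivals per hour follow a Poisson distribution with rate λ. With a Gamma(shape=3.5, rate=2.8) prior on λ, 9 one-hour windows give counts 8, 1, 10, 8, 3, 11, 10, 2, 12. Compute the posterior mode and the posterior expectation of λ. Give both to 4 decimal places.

MAP: 5.7203. Posterior mean: 5.8051.

Σ counts = 65. Posterior: Gamma(shape = 3.5+65 = 68.5, rate = 2.8+9 = 11.8).
Mode = (α−1)/β = 67.5/11.8 = 5.7203.
Mean = α/β = 68.5/11.8 = 5.8051.
The mean is pulled above the mode by the posterior's right skew.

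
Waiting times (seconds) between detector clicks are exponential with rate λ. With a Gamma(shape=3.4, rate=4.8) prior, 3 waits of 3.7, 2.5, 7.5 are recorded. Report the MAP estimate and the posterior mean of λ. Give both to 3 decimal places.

MAP = 0.292, posterior mean = 0.346

Σ times = 13.7. Posterior: Gamma(shape = 3.4+3 = 6.4, rate = 4.8+13.7 = 18.5).
Mode = (α−1)/β = 5.4/18.5 = 0.292.
Mean = α/β = 6.4/18.5 = 0.346.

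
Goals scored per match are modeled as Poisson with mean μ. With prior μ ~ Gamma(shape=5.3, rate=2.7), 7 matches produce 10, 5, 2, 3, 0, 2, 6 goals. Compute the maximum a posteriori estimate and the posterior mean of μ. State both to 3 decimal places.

μ_MAP = 3.330, E[μ|data] = 3.433

Σ counts = 28. Posterior: Gamma(shape = 5.3+28 = 33.3, rate = 2.7+7 = 9.7).
Mode = (α−1)/β = 32.3/9.7 = 3.330.
Mean = α/β = 33.3/9.7 = 3.433.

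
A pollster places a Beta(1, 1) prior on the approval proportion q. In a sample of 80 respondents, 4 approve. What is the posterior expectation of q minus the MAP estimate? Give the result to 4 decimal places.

0.0110

Posterior: Beta(1+4, 1+76) = Beta(5, 77).
Mode = (5−1)/(5+77−2) = 4/80 = 0.0500.
Mean = 5/(5+77) = 5/82 = 0.0610.
Difference = 0.0610 − 0.0500 = 0.0110.
Right-skewed posterior ⇒ mode < mean.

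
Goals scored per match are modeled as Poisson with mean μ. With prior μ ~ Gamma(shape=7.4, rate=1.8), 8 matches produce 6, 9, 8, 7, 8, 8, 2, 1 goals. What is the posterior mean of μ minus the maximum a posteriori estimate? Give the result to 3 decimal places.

0.102

Σ counts = 49. Posterior: Gamma(shape = 7.4+49 = 56.4, rate = 1.8+8 = 9.8).
Mode = (α−1)/β = 55.4/9.8 = 5.653.
Mean = α/β = 56.4/9.8 = 5.755.
Difference = 5.755 − 5.653 = 0.102.
Mean > mode: the posterior has a right tail.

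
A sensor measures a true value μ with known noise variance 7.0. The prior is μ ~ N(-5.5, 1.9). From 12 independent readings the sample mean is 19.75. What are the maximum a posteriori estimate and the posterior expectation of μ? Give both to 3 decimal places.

Posterior for μ is Normal. Precision-weighted mean: (1/1.9·-5.5 + 12/7.0·19.75) / (1/1.9 + 12/7.0) = 13.819.
A Normal posterior is symmetric, so mode = mean.

maximum a posteriori estimate = 13.819, posterior expectation = 13.819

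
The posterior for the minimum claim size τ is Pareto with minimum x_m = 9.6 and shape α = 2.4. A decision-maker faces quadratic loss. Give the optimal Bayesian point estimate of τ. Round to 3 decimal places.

The Pareto density is strictly decreasing on [x_m, ∞), so the mode is x_m = 9.600.
Mean = α·x_m/(α−1) = 2.4·9.6/1.4 = 16.457.
Quadratic loss ⇒ the optimal estimator is the posterior mean.

16.457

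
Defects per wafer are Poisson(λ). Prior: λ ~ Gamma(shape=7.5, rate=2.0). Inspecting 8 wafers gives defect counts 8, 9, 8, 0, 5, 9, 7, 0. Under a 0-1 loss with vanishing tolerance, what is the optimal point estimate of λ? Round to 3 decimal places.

Σ counts = 46. Posterior: Gamma(shape = 7.5+46 = 53.5, rate = 2.0+8 = 10.0).
Mode = (α−1)/β = 52.5/10.0 = 5.250.
Mean = α/β = 53.5/10.0 = 5.350.
This is the posterior mode — the MAP estimate.

5.250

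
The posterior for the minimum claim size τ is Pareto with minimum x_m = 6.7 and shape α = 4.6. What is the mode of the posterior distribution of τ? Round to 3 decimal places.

The Pareto density is strictly decreasing on [x_m, ∞), so the mode is x_m = 6.700.
Mean = α·x_m/(α−1) = 4.6·6.7/3.6 = 8.561.
This is the posterior mode — the MAP estimate.

6.700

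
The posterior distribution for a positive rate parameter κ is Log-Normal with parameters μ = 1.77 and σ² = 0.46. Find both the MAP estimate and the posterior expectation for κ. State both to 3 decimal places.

MAP = 3.706, posterior mean = 7.389

Mode = exp(μ − σ²) = exp(1.31) = 3.706.
Mean = exp(μ + σ²/2) = exp(2.000) = 7.389.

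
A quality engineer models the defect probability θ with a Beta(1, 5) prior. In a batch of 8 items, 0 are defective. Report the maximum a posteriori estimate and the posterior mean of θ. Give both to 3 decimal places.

MAP = 0.000, posterior mean = 0.071

Posterior: Beta(1+0, 5+8) = Beta(1, 13).
Since α = 1 ≤ 1 and β > 1, the Beta density is monotone decreasing on [0,1]; the mode is at 0.
Mean = 1/(1+13) = 0.071.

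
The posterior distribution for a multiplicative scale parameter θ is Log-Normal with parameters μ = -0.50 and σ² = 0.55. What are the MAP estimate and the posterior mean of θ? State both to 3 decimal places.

Mode = exp(μ − σ²) = exp(-1.05) = 0.350.
Mean = exp(μ + σ²/2) = exp(-0.225) = 0.799.

MAP = 0.350, posterior mean = 0.799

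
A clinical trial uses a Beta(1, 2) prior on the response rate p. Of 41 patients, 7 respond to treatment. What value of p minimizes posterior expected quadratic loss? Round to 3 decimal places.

Posterior: Beta(1+7, 2+34) = Beta(8, 36).
Mode = (8−1)/(8+36−2) = 7/42 = 0.167.
Mean = 8/(8+36) = 8/44 = 0.182.
Quadratic loss ⇒ the optimal estimator is the posterior mean.

0.182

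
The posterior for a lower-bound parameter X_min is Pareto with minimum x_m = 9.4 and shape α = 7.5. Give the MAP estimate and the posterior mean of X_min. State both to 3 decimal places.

The Pareto density is strictly decreasing on [x_m, ∞), so the mode is x_m = 9.400.
Mean = α·x_m/(α−1) = 7.5·9.4/6.5 = 10.846.
Mean > mode: the posterior has a right tail.

MAP = 9.400; posterior mean = 10.846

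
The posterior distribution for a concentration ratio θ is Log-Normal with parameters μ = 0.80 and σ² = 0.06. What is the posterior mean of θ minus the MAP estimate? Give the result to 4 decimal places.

Mode = exp(μ − σ²) = exp(0.74) = 2.0959.
Mean = exp(μ + σ²/2) = exp(0.830) = 2.2933.
Difference = 2.2933 − 2.0959 = 0.1974.
The mean is pulled above the mode by the posterior's right skew.

0.1974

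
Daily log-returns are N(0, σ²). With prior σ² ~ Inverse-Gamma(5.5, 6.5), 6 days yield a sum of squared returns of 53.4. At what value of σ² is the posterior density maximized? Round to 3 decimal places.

Posterior: Inverse-Gamma(shape = 5.5+6/2 = 8.5, scale = 6.5+53.4/2 = 33.2).
Mode = β/(α+1) = 33.2/9.5 = 3.495.
Mean = β/(α−1) = 33.2/7.5 = 4.427.
This is the posterior mode — the MAP estimate.

3.495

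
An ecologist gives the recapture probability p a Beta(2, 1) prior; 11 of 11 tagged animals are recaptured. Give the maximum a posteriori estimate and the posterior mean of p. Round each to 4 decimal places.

maximum a posteriori estimate = 1.0000, posterior mean = 0.9286

Posterior: Beta(2+11, 1+0) = Beta(13, 1).
Since β = 1 ≤ 1 and α > 1, the Beta density is monotone increasing on [0,1]; the mode is at 1.
Mean = 13/(13+1) = 0.9286.
Left-skewed posterior ⇒ mean < mode.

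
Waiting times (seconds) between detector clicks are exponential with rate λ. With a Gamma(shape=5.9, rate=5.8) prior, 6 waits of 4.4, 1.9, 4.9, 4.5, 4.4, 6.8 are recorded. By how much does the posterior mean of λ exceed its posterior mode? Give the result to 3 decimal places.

0.031

Σ times = 26.9. Posterior: Gamma(shape = 5.9+6 = 11.9, rate = 5.8+26.9 = 32.7).
Mode = (α−1)/β = 10.9/32.7 = 0.333.
Mean = α/β = 11.9/32.7 = 0.364.
Difference = 0.364 − 0.333 = 0.031.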